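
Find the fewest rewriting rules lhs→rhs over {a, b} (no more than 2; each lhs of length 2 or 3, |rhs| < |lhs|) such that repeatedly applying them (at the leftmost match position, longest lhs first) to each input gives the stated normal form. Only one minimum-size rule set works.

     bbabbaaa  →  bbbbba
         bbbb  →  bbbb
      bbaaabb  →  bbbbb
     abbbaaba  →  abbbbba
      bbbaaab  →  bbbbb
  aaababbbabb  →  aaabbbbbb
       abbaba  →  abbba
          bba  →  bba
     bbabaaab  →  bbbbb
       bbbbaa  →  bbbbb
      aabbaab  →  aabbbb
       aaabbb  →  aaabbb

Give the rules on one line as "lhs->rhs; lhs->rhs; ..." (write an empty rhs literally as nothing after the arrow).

baa->bb; bab->bb

  | bbabbaaa => bbbbaaa => bbbbba
  | bbbb
  | bbaaabb => bbbabb => bbbbb
  | abbbaaba => abbbbba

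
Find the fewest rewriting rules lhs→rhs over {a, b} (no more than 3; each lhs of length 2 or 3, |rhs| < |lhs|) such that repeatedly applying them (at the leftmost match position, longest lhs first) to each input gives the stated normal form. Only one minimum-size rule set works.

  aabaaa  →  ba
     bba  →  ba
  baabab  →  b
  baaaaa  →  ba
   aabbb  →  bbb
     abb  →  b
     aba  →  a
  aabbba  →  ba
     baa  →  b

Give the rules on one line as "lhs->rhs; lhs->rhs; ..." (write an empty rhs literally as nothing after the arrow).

  | aabaaa => baaa => ba
  | bba => ba
  | baabab => bbab => bab => b
  | baaaaa => baaa => ba

aa->; ab->; bba->ba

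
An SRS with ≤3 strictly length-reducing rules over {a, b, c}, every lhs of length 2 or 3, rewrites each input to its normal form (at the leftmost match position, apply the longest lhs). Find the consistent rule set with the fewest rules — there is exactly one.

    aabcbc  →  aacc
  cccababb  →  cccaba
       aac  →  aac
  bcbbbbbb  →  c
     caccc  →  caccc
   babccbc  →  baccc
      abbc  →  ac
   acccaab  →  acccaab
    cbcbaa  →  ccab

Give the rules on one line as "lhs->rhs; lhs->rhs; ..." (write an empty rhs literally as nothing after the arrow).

baa->ab; bb->; bc->c

  | aabcbc => aacbc => aacc
  | cccababb => cccaba
  | aac
  | bcbbbbbb => cbbbbbb => cbbbb => cbb => c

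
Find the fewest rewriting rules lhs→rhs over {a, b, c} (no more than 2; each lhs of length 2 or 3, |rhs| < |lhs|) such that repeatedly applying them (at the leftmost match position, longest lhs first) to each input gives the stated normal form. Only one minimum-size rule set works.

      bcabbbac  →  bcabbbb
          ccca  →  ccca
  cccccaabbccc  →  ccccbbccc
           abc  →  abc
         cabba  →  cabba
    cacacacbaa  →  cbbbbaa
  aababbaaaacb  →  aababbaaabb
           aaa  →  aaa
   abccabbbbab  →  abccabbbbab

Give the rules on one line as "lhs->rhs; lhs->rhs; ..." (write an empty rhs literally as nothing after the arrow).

ac->b; caa->

  | bcabbbac => bcabbbb
  | ccca
  | cccccaabbccc => ccccbbccc
  | abc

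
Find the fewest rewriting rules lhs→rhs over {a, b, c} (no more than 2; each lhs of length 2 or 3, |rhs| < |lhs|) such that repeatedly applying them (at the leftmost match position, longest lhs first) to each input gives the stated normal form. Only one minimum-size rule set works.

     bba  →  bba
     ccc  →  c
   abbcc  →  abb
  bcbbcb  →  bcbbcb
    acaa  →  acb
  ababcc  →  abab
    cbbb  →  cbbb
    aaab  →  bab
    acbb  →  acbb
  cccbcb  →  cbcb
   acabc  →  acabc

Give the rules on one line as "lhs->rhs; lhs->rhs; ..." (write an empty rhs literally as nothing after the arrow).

  | bba
  | ccc => c
  | abbcc => abb
  | bcbbcb

aa->b; cc->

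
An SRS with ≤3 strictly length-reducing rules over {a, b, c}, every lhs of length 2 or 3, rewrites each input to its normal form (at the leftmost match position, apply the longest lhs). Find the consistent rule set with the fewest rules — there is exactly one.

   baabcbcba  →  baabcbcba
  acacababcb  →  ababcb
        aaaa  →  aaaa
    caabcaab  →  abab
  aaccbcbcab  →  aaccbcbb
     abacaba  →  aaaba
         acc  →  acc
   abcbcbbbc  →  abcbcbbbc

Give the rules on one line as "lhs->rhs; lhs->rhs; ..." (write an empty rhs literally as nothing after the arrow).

  | baabcbcba
  | acacababcb => acababcb => ababcb
  | aaaa
  | caabcaab => abcaab => abab

bac->a; ca->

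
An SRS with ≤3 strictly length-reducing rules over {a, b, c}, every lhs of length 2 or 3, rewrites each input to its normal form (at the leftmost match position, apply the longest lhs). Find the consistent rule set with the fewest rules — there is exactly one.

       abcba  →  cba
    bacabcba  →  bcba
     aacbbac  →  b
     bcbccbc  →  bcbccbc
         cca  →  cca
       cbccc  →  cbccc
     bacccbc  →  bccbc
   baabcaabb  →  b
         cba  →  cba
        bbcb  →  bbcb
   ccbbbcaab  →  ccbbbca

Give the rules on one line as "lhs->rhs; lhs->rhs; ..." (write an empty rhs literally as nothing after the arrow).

  | abcba => cba
  | bacabcba => babcba => bcba
  | aacbbac => abbac => bac => b
  | bcbccbc

ab->; ac->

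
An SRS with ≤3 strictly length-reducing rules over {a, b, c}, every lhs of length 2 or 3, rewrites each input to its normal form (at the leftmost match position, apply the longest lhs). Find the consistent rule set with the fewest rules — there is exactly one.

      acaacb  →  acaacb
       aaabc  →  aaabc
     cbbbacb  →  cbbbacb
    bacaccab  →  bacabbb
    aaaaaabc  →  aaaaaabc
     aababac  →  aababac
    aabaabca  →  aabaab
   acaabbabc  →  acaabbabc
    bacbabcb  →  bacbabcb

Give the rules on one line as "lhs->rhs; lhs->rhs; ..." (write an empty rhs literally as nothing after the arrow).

  | acaacb
  | aaabc
  | cbbbacb
  | bacaccab => bacabbb

bca->b; cca->bb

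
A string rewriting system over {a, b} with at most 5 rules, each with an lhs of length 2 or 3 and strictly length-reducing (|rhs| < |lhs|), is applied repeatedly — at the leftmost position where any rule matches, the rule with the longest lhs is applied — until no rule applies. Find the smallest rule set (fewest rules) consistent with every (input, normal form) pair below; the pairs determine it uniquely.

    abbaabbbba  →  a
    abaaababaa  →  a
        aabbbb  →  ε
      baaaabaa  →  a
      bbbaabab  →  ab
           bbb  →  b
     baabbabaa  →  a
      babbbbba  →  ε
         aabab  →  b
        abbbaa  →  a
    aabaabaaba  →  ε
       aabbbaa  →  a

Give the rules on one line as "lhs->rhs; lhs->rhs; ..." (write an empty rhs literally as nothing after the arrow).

  | abbaabbbba => aaabbbba => aabbbba => bbbba => bba => a
  | abaaababaa => aaababaa => aababaa => babaa => baa => a
  | aabbbb => bbbb => bb => ε
  | baaaabaa => aaabaa => aabaa => baa => a

aa->a; aab->b; ba->; bb->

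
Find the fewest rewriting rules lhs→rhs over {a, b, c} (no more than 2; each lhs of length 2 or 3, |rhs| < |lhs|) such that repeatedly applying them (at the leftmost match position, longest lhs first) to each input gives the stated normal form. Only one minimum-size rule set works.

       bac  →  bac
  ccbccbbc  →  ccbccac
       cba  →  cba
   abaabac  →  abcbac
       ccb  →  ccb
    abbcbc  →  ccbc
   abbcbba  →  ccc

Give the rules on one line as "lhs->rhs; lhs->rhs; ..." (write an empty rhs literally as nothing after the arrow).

aa->c; bb->a

  | bac
  | ccbccbbc => ccbccac
  | cba
  | abaabac => abcbac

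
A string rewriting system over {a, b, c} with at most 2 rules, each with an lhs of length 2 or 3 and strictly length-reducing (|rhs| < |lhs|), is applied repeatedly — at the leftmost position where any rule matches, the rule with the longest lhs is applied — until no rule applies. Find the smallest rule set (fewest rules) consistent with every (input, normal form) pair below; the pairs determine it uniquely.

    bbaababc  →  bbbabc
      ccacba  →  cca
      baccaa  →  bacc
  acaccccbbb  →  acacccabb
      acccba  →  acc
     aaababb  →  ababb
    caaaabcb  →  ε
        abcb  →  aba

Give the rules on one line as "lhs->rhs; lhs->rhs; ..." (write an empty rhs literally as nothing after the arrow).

  | bbaababc => bbbabc
  | ccacba => ccaaa => cca
  | baccaa => bacc
  | acaccccbbb => acacccabb

aa->; cb->a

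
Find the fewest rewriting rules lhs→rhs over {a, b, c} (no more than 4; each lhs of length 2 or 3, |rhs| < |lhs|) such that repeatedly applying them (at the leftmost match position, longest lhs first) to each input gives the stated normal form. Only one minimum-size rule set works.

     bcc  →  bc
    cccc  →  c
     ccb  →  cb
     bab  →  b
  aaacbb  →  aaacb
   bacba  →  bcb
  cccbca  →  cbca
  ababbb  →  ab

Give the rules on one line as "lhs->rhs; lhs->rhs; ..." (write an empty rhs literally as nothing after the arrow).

  | bcc => bc
  | cccc => ccc => cc => c
  | ccb => cb
  | bab => bb => b

ba->b; bb->b; cc->c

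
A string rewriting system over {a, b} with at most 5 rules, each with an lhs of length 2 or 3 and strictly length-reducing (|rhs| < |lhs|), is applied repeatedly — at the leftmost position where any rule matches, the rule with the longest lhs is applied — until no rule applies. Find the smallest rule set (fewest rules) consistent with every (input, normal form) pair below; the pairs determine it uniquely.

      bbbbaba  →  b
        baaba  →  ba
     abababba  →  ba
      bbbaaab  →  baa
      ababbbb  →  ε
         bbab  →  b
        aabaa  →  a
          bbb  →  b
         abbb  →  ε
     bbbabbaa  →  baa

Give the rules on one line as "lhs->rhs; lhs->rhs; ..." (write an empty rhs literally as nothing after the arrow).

ab->; aba->ab; bb->; bba->ba

  | bbbbaba => bbaba => baba => bab => b
  | baaba => baab => ba
  | abababba => abbabba => babba => bba => ba
  | bbbaaab => baaab => baa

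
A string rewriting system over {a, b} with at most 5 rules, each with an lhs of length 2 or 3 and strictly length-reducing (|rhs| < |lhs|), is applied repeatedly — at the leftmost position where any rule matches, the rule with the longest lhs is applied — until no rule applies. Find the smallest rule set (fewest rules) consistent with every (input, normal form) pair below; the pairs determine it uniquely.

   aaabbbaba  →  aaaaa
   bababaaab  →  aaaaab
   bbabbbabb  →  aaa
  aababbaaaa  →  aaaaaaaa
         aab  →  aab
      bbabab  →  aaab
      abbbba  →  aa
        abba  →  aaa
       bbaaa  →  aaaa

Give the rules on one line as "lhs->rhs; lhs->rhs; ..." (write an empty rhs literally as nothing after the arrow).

ba->a; bb->; bba->aa; bbb->

  | aaabbbaba => aaaaba => aaaaa
  | bababaaab => ababaaab => aabaaab => aaaaab
  | bbabbbabb => aabbbabb => aaabb => aaa
  | aababbaaaa => aaabbaaaa => aaaaaaaa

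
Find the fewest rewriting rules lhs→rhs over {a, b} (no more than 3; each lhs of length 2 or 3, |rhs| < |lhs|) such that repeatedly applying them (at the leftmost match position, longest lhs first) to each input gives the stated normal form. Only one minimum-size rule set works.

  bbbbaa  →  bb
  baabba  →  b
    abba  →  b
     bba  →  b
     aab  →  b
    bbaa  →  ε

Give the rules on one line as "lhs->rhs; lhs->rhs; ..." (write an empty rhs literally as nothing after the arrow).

  | bbbbaa => bbba => bb
  | baabba => abba => bba => b
  | abba => bba => b
  | bba => b

ab->b; ba->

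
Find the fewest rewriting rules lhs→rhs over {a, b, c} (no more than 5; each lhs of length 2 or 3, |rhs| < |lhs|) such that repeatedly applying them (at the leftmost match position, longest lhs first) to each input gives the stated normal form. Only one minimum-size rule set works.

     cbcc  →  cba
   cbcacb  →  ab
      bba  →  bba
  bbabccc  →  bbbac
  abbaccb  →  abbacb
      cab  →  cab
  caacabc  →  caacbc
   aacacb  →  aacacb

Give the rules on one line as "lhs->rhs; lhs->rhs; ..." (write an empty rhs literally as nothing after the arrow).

abc->bc; acc->ac; bca->; cc->a

  | cbcc => cba
  | cbcacb => ccb => ab
  | bba
  | bbabccc => bbbccc => bbbac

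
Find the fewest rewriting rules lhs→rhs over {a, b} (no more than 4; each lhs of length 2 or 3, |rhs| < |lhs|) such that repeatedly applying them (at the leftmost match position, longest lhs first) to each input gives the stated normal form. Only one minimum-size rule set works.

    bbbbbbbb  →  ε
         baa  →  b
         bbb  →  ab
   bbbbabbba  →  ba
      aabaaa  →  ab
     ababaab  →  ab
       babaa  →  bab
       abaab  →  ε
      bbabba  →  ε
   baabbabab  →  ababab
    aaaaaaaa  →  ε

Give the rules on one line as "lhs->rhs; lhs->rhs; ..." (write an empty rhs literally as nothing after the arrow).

  | bbbbbbbb => abbbbbb => aabbbb => bbbb => abb => aa => ε
  | baa => b
  | bbb => ab
  | bbbbabbba => abbabbba => aaabbba => bbbbba => abbba => aaba => ba

aa->; aaa->bb; bb->a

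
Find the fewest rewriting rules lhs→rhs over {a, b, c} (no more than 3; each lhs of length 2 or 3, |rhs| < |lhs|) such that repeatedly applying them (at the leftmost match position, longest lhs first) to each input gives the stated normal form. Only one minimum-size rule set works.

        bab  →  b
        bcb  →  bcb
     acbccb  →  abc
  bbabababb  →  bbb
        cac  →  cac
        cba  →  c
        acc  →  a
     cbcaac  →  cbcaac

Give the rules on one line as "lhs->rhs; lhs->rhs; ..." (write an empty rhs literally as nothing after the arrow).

  | bab => b
  | bcb
  | acbccb => acbb => abc
  | bbabababb => bbababb => bbabb => bbb

ba->; cbb->bc; cc->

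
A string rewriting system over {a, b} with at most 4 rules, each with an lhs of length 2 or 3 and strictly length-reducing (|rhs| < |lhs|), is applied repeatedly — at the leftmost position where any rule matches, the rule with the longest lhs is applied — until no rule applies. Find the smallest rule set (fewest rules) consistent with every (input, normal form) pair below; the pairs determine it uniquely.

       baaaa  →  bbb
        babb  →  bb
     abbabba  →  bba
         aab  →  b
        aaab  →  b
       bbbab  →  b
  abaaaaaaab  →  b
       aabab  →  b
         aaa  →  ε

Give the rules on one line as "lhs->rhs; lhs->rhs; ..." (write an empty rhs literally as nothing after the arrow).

  | baaaa => bbaa => bbb
  | babb => abb => bb
  | abbabba => bbabba => babba => abba => bba
  | aab => ab => b

aaa->; ab->b; baa->bb; bab->ab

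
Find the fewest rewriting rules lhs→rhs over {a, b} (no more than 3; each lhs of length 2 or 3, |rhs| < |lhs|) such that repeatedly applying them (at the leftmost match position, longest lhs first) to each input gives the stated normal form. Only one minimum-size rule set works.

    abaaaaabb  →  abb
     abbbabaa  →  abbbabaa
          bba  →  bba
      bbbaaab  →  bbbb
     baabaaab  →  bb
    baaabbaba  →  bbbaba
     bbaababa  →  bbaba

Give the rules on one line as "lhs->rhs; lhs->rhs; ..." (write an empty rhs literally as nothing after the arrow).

aaa->; aab->

  | abaaaaabb => abaabb => abb
  | abbbabaa
  | bba
  | bbbaaab => bbbb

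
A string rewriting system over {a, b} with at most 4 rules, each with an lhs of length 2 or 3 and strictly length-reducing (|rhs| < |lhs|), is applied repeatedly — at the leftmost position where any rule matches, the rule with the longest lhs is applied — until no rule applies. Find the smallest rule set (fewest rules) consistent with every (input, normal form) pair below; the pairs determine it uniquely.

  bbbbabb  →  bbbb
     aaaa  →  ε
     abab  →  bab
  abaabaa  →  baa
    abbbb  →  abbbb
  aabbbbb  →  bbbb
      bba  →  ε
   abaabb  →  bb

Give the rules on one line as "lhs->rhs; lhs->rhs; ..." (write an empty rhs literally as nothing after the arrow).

  | bbbbabb => bbbb
  | aaaa => bba => ε
  | abab => bab
  | abaabaa => baabaa => baa

aaa->bb; aab->; aba->ba; bba->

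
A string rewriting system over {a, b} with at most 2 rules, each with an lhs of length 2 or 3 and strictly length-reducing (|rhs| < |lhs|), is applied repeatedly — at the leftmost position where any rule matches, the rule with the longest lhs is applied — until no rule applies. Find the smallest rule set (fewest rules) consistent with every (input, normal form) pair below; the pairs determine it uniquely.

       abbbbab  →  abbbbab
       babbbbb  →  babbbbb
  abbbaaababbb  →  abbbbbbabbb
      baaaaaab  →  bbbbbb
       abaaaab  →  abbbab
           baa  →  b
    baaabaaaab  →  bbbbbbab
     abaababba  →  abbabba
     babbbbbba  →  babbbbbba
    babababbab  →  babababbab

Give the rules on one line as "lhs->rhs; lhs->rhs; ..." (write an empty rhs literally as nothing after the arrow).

aa->; aaa->bb

  | abbbbab
  | babbbbb
  | abbbaaababbb => abbbbbbabbb
  | baaaaaab => bbbaaab => bbbbbb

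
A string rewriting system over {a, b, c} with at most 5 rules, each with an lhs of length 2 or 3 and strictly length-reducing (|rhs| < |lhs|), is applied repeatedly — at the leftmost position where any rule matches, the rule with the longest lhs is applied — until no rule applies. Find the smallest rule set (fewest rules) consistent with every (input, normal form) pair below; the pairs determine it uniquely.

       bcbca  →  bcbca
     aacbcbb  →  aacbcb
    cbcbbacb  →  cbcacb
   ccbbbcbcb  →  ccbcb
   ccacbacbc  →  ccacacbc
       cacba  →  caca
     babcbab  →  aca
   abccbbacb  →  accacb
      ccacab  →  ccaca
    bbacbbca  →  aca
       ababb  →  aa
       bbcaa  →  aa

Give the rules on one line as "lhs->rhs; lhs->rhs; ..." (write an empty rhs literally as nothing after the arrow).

ab->a; ba->a; bb->b; bbc->

  | bcbca
  | aacbcbb => aacbcb
  | cbcbbacb => cbcbacb => cbcacb
  | ccbbbcbcb => ccbbcbcb => ccbcb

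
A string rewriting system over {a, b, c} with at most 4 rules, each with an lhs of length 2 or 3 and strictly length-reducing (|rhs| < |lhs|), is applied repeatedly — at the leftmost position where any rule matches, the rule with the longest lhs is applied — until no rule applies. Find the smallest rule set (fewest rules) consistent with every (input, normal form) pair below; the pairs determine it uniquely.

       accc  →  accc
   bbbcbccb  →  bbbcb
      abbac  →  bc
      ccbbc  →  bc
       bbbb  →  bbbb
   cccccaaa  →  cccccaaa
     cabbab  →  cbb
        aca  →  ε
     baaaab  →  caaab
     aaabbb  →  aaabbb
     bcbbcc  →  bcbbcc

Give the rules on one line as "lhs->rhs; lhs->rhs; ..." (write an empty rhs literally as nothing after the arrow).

  | accc
  | bbbcbccb => bbbcb
  | abbac => abcc => bc
  | ccbbc => bc

abc->b; aca->; ba->c; ccb->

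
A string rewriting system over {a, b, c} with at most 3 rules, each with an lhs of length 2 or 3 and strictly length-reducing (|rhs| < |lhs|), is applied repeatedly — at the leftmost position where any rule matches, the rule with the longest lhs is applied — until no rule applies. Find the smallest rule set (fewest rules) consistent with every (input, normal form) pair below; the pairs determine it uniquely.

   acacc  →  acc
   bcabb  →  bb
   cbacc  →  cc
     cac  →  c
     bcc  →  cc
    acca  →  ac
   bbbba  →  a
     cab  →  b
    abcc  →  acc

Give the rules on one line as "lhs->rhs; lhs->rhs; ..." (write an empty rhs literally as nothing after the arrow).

  | acacc => acc
  | bcabb => cabb => bb
  | cbacc => cacc => cc
  | cac => c

ba->a; bc->c; ca->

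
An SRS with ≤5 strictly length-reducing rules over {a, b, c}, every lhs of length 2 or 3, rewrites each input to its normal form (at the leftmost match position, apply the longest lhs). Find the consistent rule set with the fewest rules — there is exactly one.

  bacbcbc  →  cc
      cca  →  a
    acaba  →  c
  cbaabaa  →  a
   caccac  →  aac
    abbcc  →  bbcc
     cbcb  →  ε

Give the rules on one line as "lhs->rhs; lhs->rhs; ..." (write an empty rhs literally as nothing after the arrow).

ab->b; ba->c; ca->a; cb->

  | bacbcbc => ccbcbc => ccbc => cc
  | cca => ca => a
  | acaba => aaba => aba => ba => c
  | cbaabaa => aabaa => abaa => baa => ca => a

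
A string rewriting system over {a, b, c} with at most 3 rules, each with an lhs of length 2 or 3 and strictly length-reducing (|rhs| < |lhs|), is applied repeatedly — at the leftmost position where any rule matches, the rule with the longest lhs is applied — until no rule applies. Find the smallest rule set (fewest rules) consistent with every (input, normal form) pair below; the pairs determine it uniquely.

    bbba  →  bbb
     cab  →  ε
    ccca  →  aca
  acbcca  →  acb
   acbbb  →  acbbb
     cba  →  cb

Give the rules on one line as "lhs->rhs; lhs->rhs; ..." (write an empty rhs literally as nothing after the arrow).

  | bbba => bbb
  | cab => ε
  | ccca => aca
  | acbcca => acbaa => acba => acb

ba->b; cab->; cc->a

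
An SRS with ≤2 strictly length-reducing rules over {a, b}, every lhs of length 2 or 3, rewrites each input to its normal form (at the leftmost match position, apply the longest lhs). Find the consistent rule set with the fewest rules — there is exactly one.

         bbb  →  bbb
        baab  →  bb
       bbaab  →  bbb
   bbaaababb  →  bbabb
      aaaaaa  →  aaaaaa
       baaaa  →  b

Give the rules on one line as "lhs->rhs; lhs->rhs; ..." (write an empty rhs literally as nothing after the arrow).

aba->a; baa->b

  | bbb
  | baab => bb
  | bbaab => bbb
  | bbaaababb => bbababb => bbabb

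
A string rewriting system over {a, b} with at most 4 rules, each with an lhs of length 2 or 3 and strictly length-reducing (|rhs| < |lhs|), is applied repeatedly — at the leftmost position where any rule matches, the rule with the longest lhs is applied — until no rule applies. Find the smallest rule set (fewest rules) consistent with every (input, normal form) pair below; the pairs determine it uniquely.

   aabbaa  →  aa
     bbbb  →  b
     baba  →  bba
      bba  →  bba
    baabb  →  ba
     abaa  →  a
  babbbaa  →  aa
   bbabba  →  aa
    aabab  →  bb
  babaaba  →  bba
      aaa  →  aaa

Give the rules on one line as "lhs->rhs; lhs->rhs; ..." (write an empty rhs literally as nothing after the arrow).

  | aabbaa => abaaa => baaa => aa
  | bbbb => b
  | baba => bba
  | bba

ab->b; abb->ba; baa->a; bbb->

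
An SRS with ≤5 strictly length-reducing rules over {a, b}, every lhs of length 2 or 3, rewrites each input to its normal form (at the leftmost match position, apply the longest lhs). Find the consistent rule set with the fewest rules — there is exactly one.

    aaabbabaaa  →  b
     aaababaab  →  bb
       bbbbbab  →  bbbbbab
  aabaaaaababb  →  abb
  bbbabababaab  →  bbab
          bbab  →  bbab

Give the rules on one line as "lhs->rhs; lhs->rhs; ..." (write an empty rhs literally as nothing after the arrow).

  | aaabbabaaa => abbabaaa => abbaaa => abaa => aa => b
  | aaababaab => ababaab => abaab => aab => bb
  | bbbbbab
  | aabaaaaababb => bbaaaaababb => baaaababb => aaababb => ababb => abb

aa->b; aaa->a; aba->a; baa->a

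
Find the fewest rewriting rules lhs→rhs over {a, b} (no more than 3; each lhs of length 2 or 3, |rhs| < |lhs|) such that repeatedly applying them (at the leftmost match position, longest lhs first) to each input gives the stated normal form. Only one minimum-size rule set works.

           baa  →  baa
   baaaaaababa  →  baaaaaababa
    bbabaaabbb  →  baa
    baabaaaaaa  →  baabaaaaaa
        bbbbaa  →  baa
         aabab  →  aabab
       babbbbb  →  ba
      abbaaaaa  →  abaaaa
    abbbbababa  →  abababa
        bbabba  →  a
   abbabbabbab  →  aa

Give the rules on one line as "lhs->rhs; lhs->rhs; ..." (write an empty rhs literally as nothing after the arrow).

bb->; bba->b; bbb->

  | baa
  | baaaaaababa
  | bbabaaabbb => bbaaabbb => baabbb => baa
  | baabaaaaaa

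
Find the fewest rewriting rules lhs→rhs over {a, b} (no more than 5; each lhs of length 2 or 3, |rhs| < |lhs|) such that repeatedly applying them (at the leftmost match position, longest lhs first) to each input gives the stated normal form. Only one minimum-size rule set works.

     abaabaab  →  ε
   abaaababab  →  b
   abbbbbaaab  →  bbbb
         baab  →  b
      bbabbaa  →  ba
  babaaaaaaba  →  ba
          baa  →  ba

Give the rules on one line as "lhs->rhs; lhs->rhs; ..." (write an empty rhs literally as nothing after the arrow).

  | abaabaab => aabaab => abaab => aab => ab => ε
  | abaaababab => aaababab => bbbabab => bbabab => babab => bab => b
  | abbbbbaaab => bbbbaaab => bbbaaab => bbaaab => baaab => bbbb
  | baab => bab => b

aa->a; aaa->bb; ab->; bba->ba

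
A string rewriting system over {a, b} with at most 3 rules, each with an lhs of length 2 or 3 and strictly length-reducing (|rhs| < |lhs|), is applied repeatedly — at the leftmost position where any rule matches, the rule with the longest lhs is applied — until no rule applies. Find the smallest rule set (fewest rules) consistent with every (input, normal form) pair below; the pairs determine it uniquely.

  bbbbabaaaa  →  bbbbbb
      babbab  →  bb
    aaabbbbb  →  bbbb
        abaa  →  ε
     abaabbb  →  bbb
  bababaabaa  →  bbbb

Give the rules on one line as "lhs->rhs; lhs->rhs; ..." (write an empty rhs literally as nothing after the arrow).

  | bbbbabaaaa => bbbbaaaa => bbbbbaa => bbbbbb
  | babbab => bbab => bb
  | aaabbbbb => abbbbb => bbbb
  | abaa => aa => ε

aa->; ab->; baa->bb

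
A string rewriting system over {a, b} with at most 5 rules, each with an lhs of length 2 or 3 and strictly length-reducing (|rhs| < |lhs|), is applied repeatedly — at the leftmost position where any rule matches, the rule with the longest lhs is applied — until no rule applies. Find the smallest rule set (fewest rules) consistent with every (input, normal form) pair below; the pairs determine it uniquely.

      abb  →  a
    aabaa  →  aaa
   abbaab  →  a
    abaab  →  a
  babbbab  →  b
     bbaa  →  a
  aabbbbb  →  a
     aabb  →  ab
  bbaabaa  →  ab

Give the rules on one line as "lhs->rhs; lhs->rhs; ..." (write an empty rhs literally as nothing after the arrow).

aab->a; ba->b; bb->; bba->

  | abb => a
  | aabaa => aaa
  | abbaab => aab => a
  | abaab => abab => abb => a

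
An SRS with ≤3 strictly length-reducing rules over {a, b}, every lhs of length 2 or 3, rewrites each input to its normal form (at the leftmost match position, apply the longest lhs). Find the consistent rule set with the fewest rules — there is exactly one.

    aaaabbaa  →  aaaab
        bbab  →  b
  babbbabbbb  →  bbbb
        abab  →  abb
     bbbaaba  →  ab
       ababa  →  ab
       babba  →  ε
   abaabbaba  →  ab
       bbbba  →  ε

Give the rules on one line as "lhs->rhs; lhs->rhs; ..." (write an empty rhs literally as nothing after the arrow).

aba->ab; ba->; bba->ba

  | aaaabbaa => aaaabaa => aaaaba => aaaab
  | bbab => bab => b
  | babbbabbbb => bbbabbbb => bbabbbb => babbbb => bbbb
  | abab => abb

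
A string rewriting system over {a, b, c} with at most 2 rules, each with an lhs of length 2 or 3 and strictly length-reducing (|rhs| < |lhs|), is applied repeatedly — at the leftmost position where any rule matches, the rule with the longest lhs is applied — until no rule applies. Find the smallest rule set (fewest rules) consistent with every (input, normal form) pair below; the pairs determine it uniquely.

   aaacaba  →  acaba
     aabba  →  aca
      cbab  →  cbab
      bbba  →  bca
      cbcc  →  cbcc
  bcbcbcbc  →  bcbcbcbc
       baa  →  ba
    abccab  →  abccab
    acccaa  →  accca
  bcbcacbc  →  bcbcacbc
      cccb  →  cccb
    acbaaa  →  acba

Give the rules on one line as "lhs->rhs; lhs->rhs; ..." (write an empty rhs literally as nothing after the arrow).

  | aaacaba => aacaba => acaba
  | aabba => abba => aca
  | cbab
  | bbba => bca

aa->a; bba->ca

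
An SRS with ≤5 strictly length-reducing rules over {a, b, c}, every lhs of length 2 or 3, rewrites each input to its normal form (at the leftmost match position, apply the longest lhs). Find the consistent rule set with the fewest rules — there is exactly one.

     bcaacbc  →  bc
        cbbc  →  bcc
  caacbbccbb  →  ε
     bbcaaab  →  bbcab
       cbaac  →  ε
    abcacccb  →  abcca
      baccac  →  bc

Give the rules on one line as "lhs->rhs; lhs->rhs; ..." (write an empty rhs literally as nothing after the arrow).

aa->; ac->; cb->a; cbb->bc

  | bcaacbc => bccbc => bcac => bc
  | cbbc => bcc
  | caacbbccbb => ccbbccbb => cbcccbb => acccbb => ccbb => cbc => ac => ε
  | bbcaaab => bbcab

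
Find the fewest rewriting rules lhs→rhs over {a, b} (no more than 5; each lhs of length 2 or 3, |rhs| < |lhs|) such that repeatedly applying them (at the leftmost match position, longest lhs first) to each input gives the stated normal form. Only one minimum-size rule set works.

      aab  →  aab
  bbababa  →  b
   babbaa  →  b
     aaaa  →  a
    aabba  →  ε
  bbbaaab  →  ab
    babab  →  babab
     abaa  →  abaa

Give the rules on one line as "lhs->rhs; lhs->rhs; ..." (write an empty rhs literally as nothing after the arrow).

aaa->; abb->a; bba->b; bbb->a

  | aab
  | bbababa => bbaba => bba => b
  | babbaa => baaa => b
  | aaaa => a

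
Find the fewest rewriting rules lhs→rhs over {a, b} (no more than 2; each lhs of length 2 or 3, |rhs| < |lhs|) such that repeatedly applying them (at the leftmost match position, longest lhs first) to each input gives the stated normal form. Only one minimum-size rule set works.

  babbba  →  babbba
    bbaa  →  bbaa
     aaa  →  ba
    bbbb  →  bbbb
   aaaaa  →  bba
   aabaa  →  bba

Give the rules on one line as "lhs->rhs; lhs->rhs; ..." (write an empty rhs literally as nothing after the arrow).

  | babbba
  | bbaa
  | aaa => ba
  | bbbb

aaa->ba; aab->ba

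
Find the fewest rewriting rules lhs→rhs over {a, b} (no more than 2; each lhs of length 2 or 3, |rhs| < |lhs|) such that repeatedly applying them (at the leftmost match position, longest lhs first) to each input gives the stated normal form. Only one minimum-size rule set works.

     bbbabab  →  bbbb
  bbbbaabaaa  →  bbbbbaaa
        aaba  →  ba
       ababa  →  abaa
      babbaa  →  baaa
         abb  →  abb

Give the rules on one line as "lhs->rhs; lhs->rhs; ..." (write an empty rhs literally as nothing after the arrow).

  | bbbabab => bbbaab => bbbb
  | bbbbaabaaa => bbbbbaaa
  | aaba => ba
  | ababa => abaa

aab->b; bab->ba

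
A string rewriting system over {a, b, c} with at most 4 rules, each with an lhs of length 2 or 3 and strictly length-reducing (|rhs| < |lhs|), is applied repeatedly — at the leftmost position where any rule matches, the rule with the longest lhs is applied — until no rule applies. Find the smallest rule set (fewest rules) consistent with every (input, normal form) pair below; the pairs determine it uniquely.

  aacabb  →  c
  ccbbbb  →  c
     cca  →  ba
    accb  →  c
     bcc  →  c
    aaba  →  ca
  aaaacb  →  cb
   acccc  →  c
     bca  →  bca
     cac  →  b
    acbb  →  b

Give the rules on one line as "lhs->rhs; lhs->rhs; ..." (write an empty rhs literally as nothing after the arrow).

  | aacabb => acabb => cabb => ccb => bb => c
  | ccbbbb => bbbbb => cbbb => ccb => bb => c
  | cca => ba
  | accb => ccb => bb => c

ab->c; ac->c; bb->c; cc->b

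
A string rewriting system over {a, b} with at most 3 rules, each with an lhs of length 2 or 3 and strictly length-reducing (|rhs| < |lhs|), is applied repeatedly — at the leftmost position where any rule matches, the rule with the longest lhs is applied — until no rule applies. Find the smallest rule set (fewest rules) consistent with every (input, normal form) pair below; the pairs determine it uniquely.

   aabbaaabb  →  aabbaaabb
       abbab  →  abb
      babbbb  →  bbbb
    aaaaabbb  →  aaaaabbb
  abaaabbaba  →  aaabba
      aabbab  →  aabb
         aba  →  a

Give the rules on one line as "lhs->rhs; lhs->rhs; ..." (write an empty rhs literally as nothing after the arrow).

  | aabbaaabb
  | abbab => abb
  | babbbb => bbbb
  | aaaaabbb

aba->a; bab->b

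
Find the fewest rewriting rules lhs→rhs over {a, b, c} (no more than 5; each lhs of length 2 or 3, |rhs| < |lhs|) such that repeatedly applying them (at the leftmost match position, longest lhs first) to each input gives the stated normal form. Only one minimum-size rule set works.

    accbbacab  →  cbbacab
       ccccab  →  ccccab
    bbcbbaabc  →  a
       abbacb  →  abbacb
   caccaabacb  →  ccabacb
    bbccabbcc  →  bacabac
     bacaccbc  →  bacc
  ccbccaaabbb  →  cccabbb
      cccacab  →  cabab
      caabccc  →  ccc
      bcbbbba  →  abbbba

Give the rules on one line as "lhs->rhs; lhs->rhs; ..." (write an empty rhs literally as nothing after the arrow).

aa->c; bc->a; cac->cb; ccb->ab

  | accbbacab => aabbacab => cbbacab
  | ccccab
  | bbcbbaabc => babbaabc => babbcbc => bababc => babaa => babc => baa => bc => a
  | abbacb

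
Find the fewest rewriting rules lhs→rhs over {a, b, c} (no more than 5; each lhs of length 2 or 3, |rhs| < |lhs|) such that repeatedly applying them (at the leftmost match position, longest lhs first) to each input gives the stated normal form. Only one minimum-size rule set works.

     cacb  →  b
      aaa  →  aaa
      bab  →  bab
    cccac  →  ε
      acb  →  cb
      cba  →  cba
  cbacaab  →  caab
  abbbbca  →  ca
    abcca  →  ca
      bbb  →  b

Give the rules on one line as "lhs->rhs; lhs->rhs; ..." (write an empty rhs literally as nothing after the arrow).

ac->c; bb->; bc->; cc->

  | cacb => ccb => b
  | aaa
  | bab
  | cccac => cac => cc => ε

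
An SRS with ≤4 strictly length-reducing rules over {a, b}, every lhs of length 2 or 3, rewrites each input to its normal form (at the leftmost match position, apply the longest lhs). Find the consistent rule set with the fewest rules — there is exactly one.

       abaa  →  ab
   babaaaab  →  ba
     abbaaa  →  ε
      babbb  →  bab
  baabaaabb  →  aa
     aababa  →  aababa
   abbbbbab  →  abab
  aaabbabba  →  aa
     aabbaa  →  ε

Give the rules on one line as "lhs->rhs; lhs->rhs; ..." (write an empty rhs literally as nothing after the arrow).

  | abaa => ab
  | babaaaab => babaab => babb => ba
  | abbaaa => aaaaa => bbaa => aaa => bb => ε
  | babbb => bab

aaa->bb; baa->b; bb->; bba->aa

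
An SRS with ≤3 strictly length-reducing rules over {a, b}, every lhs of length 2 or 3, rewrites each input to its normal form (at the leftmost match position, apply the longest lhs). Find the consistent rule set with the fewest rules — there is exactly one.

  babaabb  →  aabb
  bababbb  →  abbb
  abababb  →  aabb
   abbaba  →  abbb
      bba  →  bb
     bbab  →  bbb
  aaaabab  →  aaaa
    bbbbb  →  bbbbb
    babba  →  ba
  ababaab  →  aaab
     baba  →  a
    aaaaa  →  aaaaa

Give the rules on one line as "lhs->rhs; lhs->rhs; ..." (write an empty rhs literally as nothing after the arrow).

  | babaabb => aabb
  | bababbb => abbb
  | abababb => aabb
  | abbaba => abbba => abbb

bab->; bba->bb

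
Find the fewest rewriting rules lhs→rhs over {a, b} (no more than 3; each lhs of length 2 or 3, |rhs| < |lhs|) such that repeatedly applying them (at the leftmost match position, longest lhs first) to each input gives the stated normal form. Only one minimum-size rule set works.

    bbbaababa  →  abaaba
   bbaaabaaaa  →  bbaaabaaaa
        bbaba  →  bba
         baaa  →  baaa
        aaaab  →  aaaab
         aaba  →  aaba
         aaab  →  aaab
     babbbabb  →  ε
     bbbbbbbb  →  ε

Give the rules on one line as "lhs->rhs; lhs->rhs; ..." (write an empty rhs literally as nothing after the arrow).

abb->; bab->b; bbb->ab

  | bbbaababa => abaababa => abaaba
  | bbaaabaaaa
  | bbaba => bba
  | baaa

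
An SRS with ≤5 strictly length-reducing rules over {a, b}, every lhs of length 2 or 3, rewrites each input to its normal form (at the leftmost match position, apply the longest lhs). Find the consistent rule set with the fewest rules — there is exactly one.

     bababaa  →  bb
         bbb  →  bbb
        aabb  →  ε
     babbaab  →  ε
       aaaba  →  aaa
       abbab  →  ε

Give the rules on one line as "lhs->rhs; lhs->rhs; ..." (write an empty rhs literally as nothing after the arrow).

  | bababaa => baabaa => bbaa => bb
  | bbb
  | aabb => ab => ε
  | babbaab => babaab => baaab => bab => ba => ε

ab->; ba->; baa->b; bab->ba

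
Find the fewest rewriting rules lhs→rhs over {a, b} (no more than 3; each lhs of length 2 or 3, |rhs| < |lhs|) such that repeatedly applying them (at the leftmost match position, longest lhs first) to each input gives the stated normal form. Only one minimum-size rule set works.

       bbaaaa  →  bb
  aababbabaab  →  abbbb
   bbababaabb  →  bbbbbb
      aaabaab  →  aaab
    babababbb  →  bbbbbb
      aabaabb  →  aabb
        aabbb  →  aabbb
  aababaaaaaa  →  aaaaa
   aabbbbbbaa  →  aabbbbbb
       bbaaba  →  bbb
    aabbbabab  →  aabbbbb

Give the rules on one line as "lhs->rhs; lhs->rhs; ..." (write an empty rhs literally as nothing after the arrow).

aba->; ba->b

  | bbaaaa => bbaaa => bbaa => bba => bb
  | aababbabaab => abbabaab => abbbaab => abbbab => abbbb
  | bbababaabb => bbbabaabb => bbbbaabb => bbbbabb => bbbbbb
  | aaabaab => aaab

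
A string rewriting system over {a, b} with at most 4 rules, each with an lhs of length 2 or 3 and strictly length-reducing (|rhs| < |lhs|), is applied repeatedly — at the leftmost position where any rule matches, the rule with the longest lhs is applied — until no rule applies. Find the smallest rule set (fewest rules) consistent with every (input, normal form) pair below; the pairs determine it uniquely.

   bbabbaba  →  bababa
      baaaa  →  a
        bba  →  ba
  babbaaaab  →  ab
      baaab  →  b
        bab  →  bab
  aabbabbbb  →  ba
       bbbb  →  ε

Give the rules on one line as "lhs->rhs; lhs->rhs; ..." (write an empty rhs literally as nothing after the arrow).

aa->; baa->a; bb->; bba->ba

  | bbabbaba => babbaba => bababa
  | baaaa => aaa => a
  | bba => ba
  | babbaaaab => babaaaab => baaaab => aaab => ab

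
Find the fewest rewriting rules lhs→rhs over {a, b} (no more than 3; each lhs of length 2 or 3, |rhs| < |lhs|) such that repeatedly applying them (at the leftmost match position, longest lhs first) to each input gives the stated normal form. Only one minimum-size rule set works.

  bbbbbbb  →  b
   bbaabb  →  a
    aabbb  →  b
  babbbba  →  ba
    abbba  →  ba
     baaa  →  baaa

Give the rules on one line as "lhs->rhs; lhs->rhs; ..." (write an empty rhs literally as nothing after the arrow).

ab->b; bb->a

  | bbbbbbb => abbbbb => bbbbb => abbb => bbb => ab => b
  | bbaabb => aaabb => aabb => abb => bb => a
  | aabbb => abbb => bbb => ab => b
  | babbbba => bbbbba => abbba => bbba => aba => ba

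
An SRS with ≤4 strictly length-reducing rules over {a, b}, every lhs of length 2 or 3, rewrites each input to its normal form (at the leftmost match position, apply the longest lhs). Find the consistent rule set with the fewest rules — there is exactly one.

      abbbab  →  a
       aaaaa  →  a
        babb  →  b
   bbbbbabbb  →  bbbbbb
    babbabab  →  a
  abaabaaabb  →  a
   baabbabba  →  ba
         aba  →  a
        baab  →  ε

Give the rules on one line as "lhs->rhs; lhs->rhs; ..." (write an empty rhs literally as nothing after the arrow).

  | abbbab => abbab => abab => aab => ab => a
  | aaaaa => aaaa => aaa => aa => a
  | babb => b
  | bbbbbabbb => bbbbbb

aa->a; ab->a; bab->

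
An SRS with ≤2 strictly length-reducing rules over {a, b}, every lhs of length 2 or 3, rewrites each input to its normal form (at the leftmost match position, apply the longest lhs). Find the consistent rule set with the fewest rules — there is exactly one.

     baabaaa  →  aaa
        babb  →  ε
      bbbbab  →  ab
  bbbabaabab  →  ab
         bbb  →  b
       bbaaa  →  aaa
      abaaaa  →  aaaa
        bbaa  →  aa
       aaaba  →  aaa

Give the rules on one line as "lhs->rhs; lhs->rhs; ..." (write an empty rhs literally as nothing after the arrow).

ba->; bb->

  | baabaaa => abaaa => aaa
  | babb => bb => ε
  | bbbbab => bbab => ab
  | bbbabaabab => babaabab => baabab => abab => ab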